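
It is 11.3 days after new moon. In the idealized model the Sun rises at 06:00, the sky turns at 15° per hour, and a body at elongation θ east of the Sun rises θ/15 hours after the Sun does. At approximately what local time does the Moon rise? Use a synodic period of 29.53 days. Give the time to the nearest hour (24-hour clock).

15:00

Phase angle: θ = 360°·(11.3 d)/(29.53 d) = 137.8°.
The Moon trails the Sun by θ/15 = 137.8/15 ≈ 9.18 hours.
06:00 + 9.18 h ≈ 15:11 → 15:00 to the nearest hour.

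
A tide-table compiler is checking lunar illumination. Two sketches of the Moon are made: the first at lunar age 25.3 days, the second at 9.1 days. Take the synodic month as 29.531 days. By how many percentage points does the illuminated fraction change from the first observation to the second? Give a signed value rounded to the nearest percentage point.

+49 pp

θ₁ = 360° × 25.3/29.531 = 308.4°, f₁ = (1 − cos θ₁)/2 = 0.189.
θ₂ = 360° × 9.1/29.531 = 110.9°, f₂ = (1 − cos θ₂)/2 = 0.679.
Change = f₂ − f₁ = +0.489 → +49 percentage points.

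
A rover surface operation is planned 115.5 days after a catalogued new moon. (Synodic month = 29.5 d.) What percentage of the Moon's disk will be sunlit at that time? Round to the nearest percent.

Reduce mod P: 115.5 − 3×29.5 = 27.00 d into the current lunation.
Phase angle: θ = 360°·(27.00 d)/(29.5 d) = 329.5°.
Illuminated fraction = (1 − cos 329.5°)/2 = (1 − 0.862)/2 ≈ 0.069, so 7%.

7%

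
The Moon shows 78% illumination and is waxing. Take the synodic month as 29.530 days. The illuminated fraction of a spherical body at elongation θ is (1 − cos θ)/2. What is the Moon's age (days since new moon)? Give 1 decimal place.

From f = (1 − cos θ)/2: cos θ = 1 − 2×0.78 = -0.560; arccos → 124.1°.
Waxing ⇒ before full, so θ = 124.1°.
Age = 29.530 × 124.1°/360° ≈ 10.18 days.

10.2 days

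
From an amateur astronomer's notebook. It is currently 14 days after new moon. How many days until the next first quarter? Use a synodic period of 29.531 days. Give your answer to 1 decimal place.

First quarter is 0.25 of the way through the cycle: age 0.25 × 29.531 = 7.383 d.
This lunation's first quarter (7.383 d) has passed, so add one period: 36.914 − 14 = 22.914 days.

22.9 days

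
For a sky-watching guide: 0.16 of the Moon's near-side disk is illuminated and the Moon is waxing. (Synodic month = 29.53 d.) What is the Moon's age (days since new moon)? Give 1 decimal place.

Invert f = (1 − cos θ)/2 to get cos θ = 1 − 2(0.16) = 0.680, hence θ₀ = arccos 0.680 = 47.2°.
Waxing ⇒ before full, so θ = 47.2°.
At 360°/29.53 d per day, 47.2° corresponds to 3.87 days.

3.9 days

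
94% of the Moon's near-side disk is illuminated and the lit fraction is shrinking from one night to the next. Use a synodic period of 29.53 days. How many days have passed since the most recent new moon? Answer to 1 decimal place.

Invert f = (1 − cos θ)/2 to get cos θ = 1 − 2(0.94) = -0.880, hence θ₀ = arccos -0.880 = 151.6°.
Since the Moon is past full (waning), take the reflex angle: θ = 360° − 151.6° = 208.4°.
Age = 29.53 × 208.4°/360° ≈ 17.09 days.

17.1 days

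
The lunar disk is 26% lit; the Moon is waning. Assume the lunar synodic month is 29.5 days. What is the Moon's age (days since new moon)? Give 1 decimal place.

cos θ = 1 − 2f = 0.480, giving a principal value of 61.3°.
A waning Moon lies in 180°–360°, so θ = 360° − 61.3° = 298.7°.
Age = 29.5 × 298.7°/360° ≈ 24.48 days.

24.5 days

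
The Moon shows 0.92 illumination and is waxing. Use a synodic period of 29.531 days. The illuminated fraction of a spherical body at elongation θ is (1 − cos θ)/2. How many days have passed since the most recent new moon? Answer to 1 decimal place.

12.1 days

From f = (1 − cos θ)/2: cos θ = 1 − 2×0.92 = -0.840; arccos → 147.1°.
Waxing ⇒ before full, so θ = 147.1°.
Age = 29.531 × 147.1°/360° ≈ 12.07 days.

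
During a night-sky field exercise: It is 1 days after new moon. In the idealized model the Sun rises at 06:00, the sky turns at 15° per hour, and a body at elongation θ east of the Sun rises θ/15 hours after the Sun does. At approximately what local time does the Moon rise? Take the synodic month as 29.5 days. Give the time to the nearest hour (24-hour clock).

07:00

Phase angle: θ = 360°·(1 d)/(29.5 d) = 12.2°.
At 15° of sky rotation per hour, 12.2° corresponds to a 0.81 h lag.
06:00 + 0.81 h ≈ 06:49 → 07:00 to the nearest hour.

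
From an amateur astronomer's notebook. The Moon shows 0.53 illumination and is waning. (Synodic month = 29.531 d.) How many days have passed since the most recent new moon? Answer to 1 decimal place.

Invert f = (1 − cos θ)/2 to get cos θ = 1 − 2(0.53) = -0.060, hence θ₀ = arccos -0.060 = 93.4°.
A waning Moon lies in 180°–360°, so θ = 360° − 93.4° = 266.6°.
At 360°/29.531 d per day, 266.6° corresponds to 21.87 days.

21.9 days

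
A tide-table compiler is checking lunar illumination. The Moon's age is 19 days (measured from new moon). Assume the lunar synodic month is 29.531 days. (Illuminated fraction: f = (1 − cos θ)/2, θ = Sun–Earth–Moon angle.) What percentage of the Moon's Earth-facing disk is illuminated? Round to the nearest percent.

The Moon has covered 19/29.531 of its cycle, so θ ≈ 360° × 19/29.531 = 231.6°.
With cos θ = (-0.621), the lit fraction is (1 − (-0.621))/2 ≈ 0.810, so 81%.

81%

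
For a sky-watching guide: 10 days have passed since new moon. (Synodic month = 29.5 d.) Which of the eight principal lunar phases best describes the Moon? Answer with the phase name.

θ ≈ 360° × 10/29.5 = 122°, which falls in the waxing gibbous sector.

waxing gibbous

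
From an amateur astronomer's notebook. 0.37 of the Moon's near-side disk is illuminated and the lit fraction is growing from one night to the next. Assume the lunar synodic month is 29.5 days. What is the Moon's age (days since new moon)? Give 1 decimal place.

6.1 days

From f = (1 − cos θ)/2: cos θ = 1 − 2×0.37 = 0.260; arccos → 74.9°.
The Moon is waxing (0°–180°), so θ = 74.9° directly.
Age = 29.5 × 74.9°/360° ≈ 6.14 days.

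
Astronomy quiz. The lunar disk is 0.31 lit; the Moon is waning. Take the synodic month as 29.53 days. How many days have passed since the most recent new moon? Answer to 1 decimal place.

cos θ = 1 − 2f = 0.380, giving a principal value of 67.7°.
Since the Moon is past full (waning), take the reflex angle: θ = 360° − 67.7° = 292.3°.
That fraction of the synodic month is 292.3/360 × 29.53 d ≈ 23.98 d.

24.0 days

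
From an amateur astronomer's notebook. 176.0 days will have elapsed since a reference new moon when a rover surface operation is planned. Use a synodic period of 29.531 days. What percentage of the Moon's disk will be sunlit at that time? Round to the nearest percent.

2%

176.0/29.531 = 5.960 lunations, so 5 complete cycles and 28.34 d into the next.
The Moon has covered 28.34/29.531 of its cycle, so θ ≈ 360° × 28.34/29.531 = 345.5°.
Illuminated fraction = (1 − cos 345.5°)/2 = (1 − 0.968)/2 ≈ 0.016, so 2%.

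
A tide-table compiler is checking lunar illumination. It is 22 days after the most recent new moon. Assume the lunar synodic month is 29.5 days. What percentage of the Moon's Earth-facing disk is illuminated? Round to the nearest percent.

Phase angle: θ = 360°·(22 d)/(29.5 d) = 268.5°.
Illuminated fraction = (1 − cos 268.5°)/2 = (1 − (-0.027))/2 ≈ 0.513, so 51%.

51%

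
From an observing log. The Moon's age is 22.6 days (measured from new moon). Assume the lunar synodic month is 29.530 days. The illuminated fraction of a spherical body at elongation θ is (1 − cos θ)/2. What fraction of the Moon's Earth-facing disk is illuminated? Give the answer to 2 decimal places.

0.45

Elongation θ = 360° × 22.6/29.530 ≈ 275.5°.
Illuminated fraction = (1 − cos 275.5°)/2 = (1 − 0.096)/2 ≈ 0.452.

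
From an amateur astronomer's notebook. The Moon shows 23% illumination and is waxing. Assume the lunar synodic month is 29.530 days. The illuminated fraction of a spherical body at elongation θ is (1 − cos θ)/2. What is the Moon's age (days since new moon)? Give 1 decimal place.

cos θ = 1 − 2f = 0.540, giving a principal value of 57.3°.
The Moon is waxing (0°–180°), so θ = 57.3° directly.
At 360°/29.530 d per day, 57.3° corresponds to 4.70 days.

4.7 days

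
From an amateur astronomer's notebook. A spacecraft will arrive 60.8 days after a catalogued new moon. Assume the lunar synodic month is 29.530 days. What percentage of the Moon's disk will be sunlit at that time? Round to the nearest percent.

60.8/29.530 = 2.059 lunations, so 2 complete cycles and 1.74 d into the next.
The Moon has covered 1.74/29.530 of its cycle, so θ ≈ 360° × 1.74/29.530 = 21.2°.
cos 21.2° = 0.932, so f = (1 − 0.932)/2 = 0.034, so 3%.

3%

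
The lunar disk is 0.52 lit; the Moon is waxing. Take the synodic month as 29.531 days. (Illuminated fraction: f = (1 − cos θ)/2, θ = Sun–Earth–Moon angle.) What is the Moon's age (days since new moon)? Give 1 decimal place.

cos θ = 1 − 2f = -0.040, giving a principal value of 92.3°.
The Moon is waxing (0°–180°), so θ = 92.3° directly.
At 360°/29.531 d per day, 92.3° corresponds to 7.57 days.

7.6 days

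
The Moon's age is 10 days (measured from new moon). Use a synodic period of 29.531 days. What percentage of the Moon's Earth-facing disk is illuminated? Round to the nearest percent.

The Moon has covered 10/29.531 of its cycle, so θ ≈ 360° × 10/29.531 = 121.9°.
With cos θ = (-0.529), the lit fraction is (1 − (-0.529))/2 ≈ 0.764, so 76%.

76%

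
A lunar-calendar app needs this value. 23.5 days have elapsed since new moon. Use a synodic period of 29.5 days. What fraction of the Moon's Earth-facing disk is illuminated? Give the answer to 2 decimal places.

0.36

Phase angle: θ = 360°·(23.5 d)/(29.5 d) = 286.8°.
Illuminated fraction = (1 − cos 286.8°)/2 = (1 − 0.289)/2 ≈ 0.356.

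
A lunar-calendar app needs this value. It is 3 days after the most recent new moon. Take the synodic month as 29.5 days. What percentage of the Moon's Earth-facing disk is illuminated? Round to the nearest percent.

The Moon has covered 3/29.5 of its cycle, so θ ≈ 360° × 3/29.5 = 36.6°.
With cos θ = 0.803, the lit fraction is (1 − 0.803)/2 ≈ 0.099, so 10%.

10%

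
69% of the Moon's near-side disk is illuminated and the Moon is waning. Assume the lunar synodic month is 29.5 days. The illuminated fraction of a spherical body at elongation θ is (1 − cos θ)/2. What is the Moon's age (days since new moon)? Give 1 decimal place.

cos θ = 1 − 2f = -0.380, giving a principal value of 112.3°.
Waning ⇒ past full, so θ = 360° − 112.3° = 247.7°.
That fraction of the synodic month is 247.7/360 × 29.5 d ≈ 20.29 d.

20.3 days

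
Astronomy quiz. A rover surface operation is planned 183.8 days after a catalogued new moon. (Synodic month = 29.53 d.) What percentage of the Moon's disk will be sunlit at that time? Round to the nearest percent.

183.8 d spans 6 complete synodic months (6 × 29.53 = 177.18 d) plus 6.62 d.
The Moon has covered 6.62/29.53 of its cycle, so θ ≈ 360° × 6.62/29.53 = 80.7°.
Illuminated fraction = (1 − cos 80.7°)/2 = (1 − 0.162)/2 ≈ 0.419, so 42%.

42%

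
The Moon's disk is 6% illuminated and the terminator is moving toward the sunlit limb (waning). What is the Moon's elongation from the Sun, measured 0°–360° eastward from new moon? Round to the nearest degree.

332°

Invert f = (1 − cos θ)/2 to get cos θ = 1 − 2(0.06) = 0.880, hence θ₀ = arccos 0.880 = 28.4°.
A waning Moon lies in 180°–360°, so θ = 360° − 28.4° = 331.6°.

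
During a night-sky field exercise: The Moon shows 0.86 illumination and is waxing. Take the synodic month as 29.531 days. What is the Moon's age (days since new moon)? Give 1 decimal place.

cos θ = 1 − 2f = -0.720, giving a principal value of 136.1°.
Before full moon the principal value applies: θ = 136.1°.
That fraction of the synodic month is 136.1/360 × 29.531 d ≈ 11.16 d.

11.2 days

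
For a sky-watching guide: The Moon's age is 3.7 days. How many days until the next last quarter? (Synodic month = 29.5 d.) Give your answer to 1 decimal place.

Last quarter is 0.75 of the way through the cycle: age 0.75 × 29.5 = 22.125 d.
That is 22.125 − 3.7 = 18.425 days ahead.

18.4 days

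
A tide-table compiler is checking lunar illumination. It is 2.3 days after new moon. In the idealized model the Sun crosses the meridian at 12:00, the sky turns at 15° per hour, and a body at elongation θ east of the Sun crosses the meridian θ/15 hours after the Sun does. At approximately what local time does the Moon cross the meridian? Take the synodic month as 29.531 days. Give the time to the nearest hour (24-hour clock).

14:00

Phase angle: θ = 360°·(2.3 d)/(29.531 d) = 28.0°.
At 15° of sky rotation per hour, 28.0° corresponds to a 1.87 h lag.
12:00 + 1.87 h ≈ 13:52 → 14:00 to the nearest hour.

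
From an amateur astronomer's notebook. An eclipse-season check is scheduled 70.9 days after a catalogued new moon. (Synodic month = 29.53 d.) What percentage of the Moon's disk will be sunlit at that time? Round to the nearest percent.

70.9/29.53 = 2.401 lunations, so 2 complete cycles and 11.84 d into the next.
The Moon has covered 11.84/29.53 of its cycle, so θ ≈ 360° × 11.84/29.53 = 144.3°.
Illuminated fraction = (1 − cos 144.3°)/2 = (1 − (-0.813))/2 ≈ 0.906, so 91%.

91%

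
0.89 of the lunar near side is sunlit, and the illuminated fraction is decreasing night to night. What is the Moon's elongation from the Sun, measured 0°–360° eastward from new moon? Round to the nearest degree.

From f = (1 − cos θ)/2: cos θ = 1 − 2×0.89 = -0.780; arccos → 141.3°.
Waning ⇒ past full, so θ = 360° − 141.3° = 218.7°.

219°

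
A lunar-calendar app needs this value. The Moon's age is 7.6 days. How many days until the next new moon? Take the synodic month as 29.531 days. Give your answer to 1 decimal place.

21.9 days

One full lunation from the last new moon is 29.531 d; remaining = 29.531 − 7.6 = 21.931 d.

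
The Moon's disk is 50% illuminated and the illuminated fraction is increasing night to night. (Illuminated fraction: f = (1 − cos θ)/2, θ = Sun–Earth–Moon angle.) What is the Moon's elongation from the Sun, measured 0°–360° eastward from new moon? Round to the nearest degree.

90°

cos θ = 1 − 2f = 0.000, giving a principal value of 90.0°.
Before full moon the principal value applies: θ = 90.0°.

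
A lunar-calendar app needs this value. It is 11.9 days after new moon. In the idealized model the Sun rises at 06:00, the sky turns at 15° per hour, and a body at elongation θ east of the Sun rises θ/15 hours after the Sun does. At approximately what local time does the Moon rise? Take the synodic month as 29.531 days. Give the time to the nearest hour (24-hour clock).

16:00

The Moon has covered 11.9/29.531 of its cycle, so θ ≈ 360° × 11.9/29.531 = 145.1°.
The Moon trails the Sun by θ/15 = 145.1/15 ≈ 9.67 hours.
06:00 + 9.67 h ≈ 15:40 → 16:00 to the nearest hour.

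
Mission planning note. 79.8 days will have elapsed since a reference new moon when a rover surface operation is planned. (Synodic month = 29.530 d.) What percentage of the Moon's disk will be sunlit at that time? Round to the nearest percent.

79.8/29.530 = 2.702 lunations, so 2 complete cycles and 20.74 d into the next.
Phase angle: θ = 360°·(20.74 d)/(29.530 d) = 252.8°.
Illuminated fraction = (1 − cos 252.8°)/2 = (1 − (-0.295))/2 ≈ 0.648, so 65%.

65%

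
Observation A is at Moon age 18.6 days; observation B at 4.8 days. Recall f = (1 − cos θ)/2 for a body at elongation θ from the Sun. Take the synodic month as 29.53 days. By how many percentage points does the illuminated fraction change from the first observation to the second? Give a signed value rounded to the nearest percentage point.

-60 pp

First observation: θ = 360°·18.6/29.53 = 226.8°, so f = 0.843.
Second observation: θ = 58.5°, f = 0.239.
Δf = 0.239 − 0.843 = -0.604, i.e. -60 pp.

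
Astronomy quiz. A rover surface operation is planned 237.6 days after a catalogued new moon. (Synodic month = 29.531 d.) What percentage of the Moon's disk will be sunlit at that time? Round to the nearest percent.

2%

237.6 d spans 8 complete synodic months (8 × 29.531 = 236.25 d) plus 1.35 d.
Elongation θ = 360° × 1.35/29.531 ≈ 16.5°.
Illuminated fraction = (1 − cos 16.5°)/2 = (1 − 0.959)/2 ≈ 0.021, so 2%.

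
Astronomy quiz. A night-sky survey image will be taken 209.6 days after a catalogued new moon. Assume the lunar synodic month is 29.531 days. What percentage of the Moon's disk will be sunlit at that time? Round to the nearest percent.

9%

209.6 d spans 7 complete synodic months (7 × 29.531 = 206.72 d) plus 2.88 d.
Elongation θ = 360° × 2.88/29.531 ≈ 35.1°.
cos 35.1° = 0.818, so f = (1 − 0.818)/2 = 0.091, so 9%.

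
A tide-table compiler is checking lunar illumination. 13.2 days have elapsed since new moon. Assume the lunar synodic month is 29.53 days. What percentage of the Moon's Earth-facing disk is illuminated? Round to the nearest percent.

Phase angle: θ = 360°·(13.2 d)/(29.53 d) = 160.9°.
cos 160.9° = (-0.945), so f = (1 − (-0.945))/2 = 0.973, so 97%.

97%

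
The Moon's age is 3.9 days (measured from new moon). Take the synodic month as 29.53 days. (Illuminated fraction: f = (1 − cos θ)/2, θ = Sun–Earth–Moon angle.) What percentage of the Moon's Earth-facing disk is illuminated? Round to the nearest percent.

Phase angle: θ = 360°·(3.9 d)/(29.53 d) = 47.5°.
With cos θ = 0.675, the lit fraction is (1 − 0.675)/2 ≈ 0.162, so 16%.

16%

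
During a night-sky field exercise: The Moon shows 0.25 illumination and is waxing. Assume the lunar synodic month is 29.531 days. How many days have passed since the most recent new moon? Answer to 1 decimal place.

4.9 days

Invert f = (1 − cos θ)/2 to get cos θ = 1 − 2(0.25) = 0.500, hence θ₀ = arccos 0.500 = 60.0°.
The Moon is waxing (0°–180°), so θ = 60.0° directly.
Age = 29.531 × 60.0°/360° ≈ 4.92 days.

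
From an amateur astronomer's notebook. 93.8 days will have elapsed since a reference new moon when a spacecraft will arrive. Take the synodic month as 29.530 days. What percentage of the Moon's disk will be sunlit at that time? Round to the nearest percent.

Reduce mod P: 93.8 − 3×29.530 = 5.21 d into the current lunation.
The Moon has covered 5.21/29.530 of its cycle, so θ ≈ 360° × 5.21/29.530 = 63.5°.
Illuminated fraction = (1 − cos 63.5°)/2 = (1 − 0.446)/2 ≈ 0.277, so 28%.

28%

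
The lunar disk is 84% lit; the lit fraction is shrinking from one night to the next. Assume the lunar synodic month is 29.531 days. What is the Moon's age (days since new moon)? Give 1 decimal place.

cos θ = 1 − 2f = -0.680, giving a principal value of 132.8°.
Waning ⇒ past full, so θ = 360° − 132.8° = 227.2°.
That fraction of the synodic month is 227.2/360 × 29.531 d ≈ 18.63 d.

18.6 days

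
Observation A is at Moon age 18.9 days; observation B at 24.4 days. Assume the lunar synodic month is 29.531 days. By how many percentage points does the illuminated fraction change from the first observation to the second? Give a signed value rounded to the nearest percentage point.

-55 pp

θ₁ = 360° × 18.9/29.531 = 230.4°, f₁ = (1 − cos θ₁)/2 = 0.819.
θ₂ = 360° × 24.4/29.531 = 297.5°, f₂ = (1 − cos θ₂)/2 = 0.270.
Change = f₂ − f₁ = -0.549 → -55 percentage points.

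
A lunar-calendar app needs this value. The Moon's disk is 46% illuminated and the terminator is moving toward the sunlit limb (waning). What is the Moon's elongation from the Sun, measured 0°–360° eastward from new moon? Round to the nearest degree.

Invert f = (1 − cos θ)/2 to get cos θ = 1 − 2(0.46) = 0.080, hence θ₀ = arccos 0.080 = 85.4°.
A waning Moon lies in 180°–360°, so θ = 360° − 85.4° = 274.6°.

275°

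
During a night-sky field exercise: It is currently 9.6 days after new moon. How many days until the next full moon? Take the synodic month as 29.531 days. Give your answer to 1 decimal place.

5.2 days

Full moon occurs at elongation 180°, i.e. at age 29.531 × 180/360 = 14.765 d.
So 5.165 days remain (14.765 − 9.6).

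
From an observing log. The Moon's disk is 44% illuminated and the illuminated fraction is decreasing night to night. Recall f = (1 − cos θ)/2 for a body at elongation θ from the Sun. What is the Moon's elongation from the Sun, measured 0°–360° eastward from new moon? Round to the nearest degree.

Invert f = (1 − cos θ)/2 to get cos θ = 1 − 2(0.44) = 0.120, hence θ₀ = arccos 0.120 = 83.1°.
A waning Moon lies in 180°–360°, so θ = 360° − 83.1° = 276.9°.

277°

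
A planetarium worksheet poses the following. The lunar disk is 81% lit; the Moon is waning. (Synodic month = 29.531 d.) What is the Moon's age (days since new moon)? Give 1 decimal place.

19.0 days

From f = (1 − cos θ)/2: cos θ = 1 − 2×0.81 = -0.620; arccos → 128.3°.
Waning ⇒ past full, so θ = 360° − 128.3° = 231.7°.
Age = 29.531 × 231.7°/360° ≈ 19.01 days.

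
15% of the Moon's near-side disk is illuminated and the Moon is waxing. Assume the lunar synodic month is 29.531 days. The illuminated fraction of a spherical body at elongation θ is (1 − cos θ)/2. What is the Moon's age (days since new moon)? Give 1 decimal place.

From f = (1 − cos θ)/2: cos θ = 1 − 2×0.15 = 0.700; arccos → 45.6°.
Waxing ⇒ before full, so θ = 45.6°.
That fraction of the synodic month is 45.6/360 × 29.531 d ≈ 3.74 d.

3.7 days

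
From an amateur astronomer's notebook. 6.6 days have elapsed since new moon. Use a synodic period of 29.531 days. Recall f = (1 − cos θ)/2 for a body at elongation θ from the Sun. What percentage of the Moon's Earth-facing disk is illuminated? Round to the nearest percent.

42%

The Moon has covered 6.6/29.531 of its cycle, so θ ≈ 360° × 6.6/29.531 = 80.5°.
Illuminated fraction = (1 − cos 80.5°)/2 = (1 − 0.166)/2 ≈ 0.417, so 42%.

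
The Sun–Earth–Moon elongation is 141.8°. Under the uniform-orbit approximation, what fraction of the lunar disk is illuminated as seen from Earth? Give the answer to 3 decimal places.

cos 141.8° = (-0.786), so f = (1 − (-0.786))/2 = 0.893.

0.893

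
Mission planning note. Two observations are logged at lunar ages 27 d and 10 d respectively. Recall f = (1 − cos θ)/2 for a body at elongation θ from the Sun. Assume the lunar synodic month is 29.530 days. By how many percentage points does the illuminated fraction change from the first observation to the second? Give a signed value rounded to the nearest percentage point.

θ₁ = 360° × 27/29.530 = 329.2°, f₁ = (1 − cos θ₁)/2 = 0.071.
θ₂ = 360° × 10/29.530 = 121.9°, f₂ = (1 − cos θ₂)/2 = 0.764.
Change = f₂ − f₁ = +0.694 → +69 percentage points.

+69 pp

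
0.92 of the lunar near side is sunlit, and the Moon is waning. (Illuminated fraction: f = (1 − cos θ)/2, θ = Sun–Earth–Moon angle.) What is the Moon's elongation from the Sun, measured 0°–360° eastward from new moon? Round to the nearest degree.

213°

From f = (1 − cos θ)/2: cos θ = 1 − 2×0.92 = -0.840; arccos → 147.1°.
A waning Moon lies in 180°–360°, so θ = 360° − 147.1° = 212.9°.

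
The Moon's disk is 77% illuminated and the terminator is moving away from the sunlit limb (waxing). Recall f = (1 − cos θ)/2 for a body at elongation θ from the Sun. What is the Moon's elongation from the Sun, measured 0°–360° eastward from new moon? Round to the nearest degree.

123°

Invert f = (1 − cos θ)/2 to get cos θ = 1 − 2(0.77) = -0.540, hence θ₀ = arccos -0.540 = 122.7°.
The Moon is waxing (0°–180°), so θ = 122.7° directly.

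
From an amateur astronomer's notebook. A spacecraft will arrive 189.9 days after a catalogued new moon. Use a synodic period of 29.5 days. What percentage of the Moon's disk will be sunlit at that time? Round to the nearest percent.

96%

Reduce mod P: 189.9 − 6×29.5 = 12.90 d into the current lunation.
Phase angle: θ = 360°·(12.90 d)/(29.5 d) = 157.4°.
With cos θ = (-0.923), the lit fraction is (1 − (-0.923))/2 ≈ 0.962, so 96%.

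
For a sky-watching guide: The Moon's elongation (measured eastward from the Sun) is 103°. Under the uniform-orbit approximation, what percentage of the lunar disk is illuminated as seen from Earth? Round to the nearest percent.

61%

cos 103° = (-0.225), so f = (1 − (-0.225))/2 = 0.612, i.e. 61%.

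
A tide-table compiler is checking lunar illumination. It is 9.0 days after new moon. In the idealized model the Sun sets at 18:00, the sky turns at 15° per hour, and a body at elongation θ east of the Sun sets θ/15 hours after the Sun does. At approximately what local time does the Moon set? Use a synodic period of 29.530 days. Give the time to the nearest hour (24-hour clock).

01:00

Elongation θ = 360° × 9.0/29.530 ≈ 109.7°.
The Moon trails the Sun by θ/15 = 109.7/15 ≈ 7.31 hours.
18:00 + 7.31 h ≈ 01:19 → 01:00 to the nearest hour.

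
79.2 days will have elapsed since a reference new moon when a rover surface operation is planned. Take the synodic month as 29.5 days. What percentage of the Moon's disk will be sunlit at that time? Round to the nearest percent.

70%

79.2 d spans 2 complete synodic months (2 × 29.5 = 59.00 d) plus 20.20 d.
The Moon has covered 20.20/29.5 of its cycle, so θ ≈ 360° × 20.20/29.5 = 246.5°.
Illuminated fraction = (1 − cos 246.5°)/2 = (1 − (-0.399))/2 ≈ 0.699, so 70%.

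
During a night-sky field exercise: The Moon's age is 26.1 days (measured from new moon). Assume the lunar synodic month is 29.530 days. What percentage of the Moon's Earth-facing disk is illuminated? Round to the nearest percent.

13%

Elongation θ = 360° × 26.1/29.530 ≈ 318.2°.
With cos θ = 0.745, the lit fraction is (1 − 0.745)/2 ≈ 0.127, so 13%.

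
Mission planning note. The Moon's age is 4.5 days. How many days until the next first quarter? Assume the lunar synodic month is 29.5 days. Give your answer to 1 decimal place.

2.9 days

First quarter occurs at elongation 90°, i.e. at age 29.5 × 90/360 = 7.375 d.
That is 7.375 − 4.5 = 2.875 days ahead.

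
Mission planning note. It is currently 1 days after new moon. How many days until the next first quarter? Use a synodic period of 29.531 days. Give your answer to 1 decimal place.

6.4 days

First quarter occurs at elongation 90°, i.e. at age 29.531 × 90/360 = 7.383 d.
So 6.383 days remain (7.383 − 1).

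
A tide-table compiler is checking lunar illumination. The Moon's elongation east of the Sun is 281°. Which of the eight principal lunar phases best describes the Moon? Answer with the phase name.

last quarter

The last quarter sector spans roughly 248°–292°; 281° falls inside it.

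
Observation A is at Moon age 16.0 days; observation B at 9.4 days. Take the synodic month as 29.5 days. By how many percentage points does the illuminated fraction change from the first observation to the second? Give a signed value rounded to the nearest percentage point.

-27 percentage points

First observation: θ = 360°·16.0/29.5 = 195.3°, so f = 0.982.
Second observation: θ = 114.7°, f = 0.709.
Δf = 0.709 − 0.982 = -0.273, i.e. -27 pp.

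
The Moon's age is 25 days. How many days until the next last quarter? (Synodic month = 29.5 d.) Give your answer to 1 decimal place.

26.6 days

Last quarter occurs at elongation 270°, i.e. at age 29.5 × 270/360 = 22.125 d.
This lunation's last quarter (22.125 d) has passed, so add one period: 51.625 − 25 = 26.625 days.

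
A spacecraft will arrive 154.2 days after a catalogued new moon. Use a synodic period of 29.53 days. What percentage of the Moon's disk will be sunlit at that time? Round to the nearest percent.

41%

Reduce mod P: 154.2 − 5×29.53 = 6.55 d into the current lunation.
Phase angle: θ = 360°·(6.55 d)/(29.53 d) = 79.9°.
Illuminated fraction = (1 − cos 79.9°)/2 = (1 − 0.176)/2 ≈ 0.412, so 41%.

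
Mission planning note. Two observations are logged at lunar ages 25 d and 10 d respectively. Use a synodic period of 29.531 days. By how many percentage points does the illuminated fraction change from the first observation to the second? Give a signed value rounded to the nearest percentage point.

+55 pp

θ₁ = 360° × 25/29.531 = 304.8°, f₁ = (1 − cos θ₁)/2 = 0.215.
θ₂ = 360° × 10/29.531 = 121.9°, f₂ = (1 − cos θ₂)/2 = 0.764.
Change = f₂ − f₁ = +0.549 → +55 percentage points.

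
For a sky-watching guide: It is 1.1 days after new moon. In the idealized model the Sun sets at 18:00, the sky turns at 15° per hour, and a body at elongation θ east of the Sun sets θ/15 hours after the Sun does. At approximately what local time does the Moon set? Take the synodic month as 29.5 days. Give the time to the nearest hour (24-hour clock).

19:00

Elongation θ = 360° × 1.1/29.5 ≈ 13.4°.
The Moon trails the Sun by θ/15 = 13.4/15 ≈ 0.89 hours.
18:00 + 0.89 h ≈ 18:54 → 19:00 to the nearest hour.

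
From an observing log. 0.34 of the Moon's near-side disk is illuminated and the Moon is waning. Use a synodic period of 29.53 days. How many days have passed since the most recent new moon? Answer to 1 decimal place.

23.7 days

Invert f = (1 − cos θ)/2 to get cos θ = 1 − 2(0.34) = 0.320, hence θ₀ = arccos 0.320 = 71.3°.
A waning Moon lies in 180°–360°, so θ = 360° − 71.3° = 288.7°.
Age = 29.53 × 288.7°/360° ≈ 23.68 days.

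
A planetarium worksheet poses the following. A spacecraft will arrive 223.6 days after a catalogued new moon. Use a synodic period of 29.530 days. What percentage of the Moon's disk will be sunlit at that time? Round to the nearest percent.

95%

223.6/29.530 = 7.572 lunations, so 7 complete cycles and 16.89 d into the next.
Elongation θ = 360° × 16.89/29.530 ≈ 205.9°.
Illuminated fraction = (1 − cos 205.9°)/2 = (1 − (-0.900))/2 ≈ 0.950, so 95%.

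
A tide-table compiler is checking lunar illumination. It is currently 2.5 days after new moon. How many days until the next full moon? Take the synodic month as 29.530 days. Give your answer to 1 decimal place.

12.3 days

Full moon occurs at elongation 180°, i.e. at age 29.530 × 180/360 = 14.765 d.
So 12.265 days remain (14.765 − 2.5).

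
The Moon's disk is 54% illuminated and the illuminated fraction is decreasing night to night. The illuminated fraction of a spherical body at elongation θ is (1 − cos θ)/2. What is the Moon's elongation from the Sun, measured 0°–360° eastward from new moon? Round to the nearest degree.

cos θ = 1 − 2f = -0.080, giving a principal value of 94.6°.
Waning ⇒ past full, so θ = 360° − 94.6° = 265.4°.

265°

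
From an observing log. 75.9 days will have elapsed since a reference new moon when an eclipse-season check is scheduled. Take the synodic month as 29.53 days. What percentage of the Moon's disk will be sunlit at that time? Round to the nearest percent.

Reduce mod P: 75.9 − 2×29.53 = 16.84 d into the current lunation.
Phase angle: θ = 360°·(16.84 d)/(29.53 d) = 205.3°.
cos 205.3° = (-0.904), so f = (1 − (-0.904))/2 = 0.952, so 95%.

95%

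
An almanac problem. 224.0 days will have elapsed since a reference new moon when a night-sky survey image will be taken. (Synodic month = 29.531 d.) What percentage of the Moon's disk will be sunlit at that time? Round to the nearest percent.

Reduce mod P: 224.0 − 7×29.531 = 17.28 d into the current lunation.
The Moon has covered 17.28/29.531 of its cycle, so θ ≈ 360° × 17.28/29.531 = 210.7°.
With cos θ = (-0.860), the lit fraction is (1 − (-0.860))/2 ≈ 0.930, so 93%.

93%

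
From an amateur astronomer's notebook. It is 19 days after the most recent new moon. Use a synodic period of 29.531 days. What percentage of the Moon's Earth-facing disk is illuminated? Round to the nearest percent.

Elongation θ = 360° × 19/29.531 ≈ 231.6°.
With cos θ = (-0.621), the lit fraction is (1 − (-0.621))/2 ≈ 0.810, so 81%.

81%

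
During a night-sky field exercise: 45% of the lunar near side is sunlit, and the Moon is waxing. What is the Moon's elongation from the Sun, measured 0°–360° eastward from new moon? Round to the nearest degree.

From f = (1 − cos θ)/2: cos θ = 1 − 2×0.45 = 0.100; arccos → 84.3°.
Before full moon the principal value applies: θ = 84.3°.

84°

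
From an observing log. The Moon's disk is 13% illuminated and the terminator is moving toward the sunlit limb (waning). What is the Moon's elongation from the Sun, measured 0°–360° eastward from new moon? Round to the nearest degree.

From f = (1 − cos θ)/2: cos θ = 1 − 2×0.13 = 0.740; arccos → 42.3°.
A waning Moon lies in 180°–360°, so θ = 360° − 42.3° = 317.7°.

318°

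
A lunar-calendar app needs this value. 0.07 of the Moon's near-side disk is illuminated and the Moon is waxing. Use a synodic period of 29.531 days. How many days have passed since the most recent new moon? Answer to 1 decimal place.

2.5 days

From f = (1 − cos θ)/2: cos θ = 1 − 2×0.07 = 0.860; arccos → 30.7°.
The Moon is waxing (0°–180°), so θ = 30.7° directly.
That fraction of the synodic month is 30.7/360 × 29.531 d ≈ 2.52 d.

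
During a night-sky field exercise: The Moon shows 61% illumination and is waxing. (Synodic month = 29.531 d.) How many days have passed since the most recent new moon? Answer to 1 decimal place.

8.4 days

Invert f = (1 − cos θ)/2 to get cos θ = 1 − 2(0.61) = -0.220, hence θ₀ = arccos -0.220 = 102.7°.
Before full moon the principal value applies: θ = 102.7°.
That fraction of the synodic month is 102.7/360 × 29.531 d ≈ 8.43 d.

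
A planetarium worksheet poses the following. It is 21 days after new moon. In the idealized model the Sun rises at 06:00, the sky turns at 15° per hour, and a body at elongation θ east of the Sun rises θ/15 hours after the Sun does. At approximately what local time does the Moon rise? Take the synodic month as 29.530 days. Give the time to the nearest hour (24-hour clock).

23:00

Elongation θ = 360° × 21/29.530 ≈ 256.0°.
Delay after the Sun = 256.0° / (15°/h) ≈ 17.07 h.
06:00 + 17.07 h ≈ 23:04 → 23:00 to the nearest hour.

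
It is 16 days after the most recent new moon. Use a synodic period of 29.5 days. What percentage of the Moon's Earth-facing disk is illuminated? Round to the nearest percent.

98%

Elongation θ = 360° × 16/29.5 ≈ 195.3°.
cos 195.3° = (-0.965), so f = (1 − (-0.965))/2 = 0.982, so 98%.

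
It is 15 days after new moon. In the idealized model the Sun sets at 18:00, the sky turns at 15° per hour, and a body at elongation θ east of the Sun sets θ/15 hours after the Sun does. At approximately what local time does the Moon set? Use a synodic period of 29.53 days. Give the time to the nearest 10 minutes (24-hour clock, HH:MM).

Elongation θ = 360° × 15/29.53 ≈ 182.9°.
At 15° of sky rotation per hour, 182.9° corresponds to a 12.19 h lag.
18:00 + 12.191 h ≈ 06:11 → 06:10 to the nearest ten minutes.

06:10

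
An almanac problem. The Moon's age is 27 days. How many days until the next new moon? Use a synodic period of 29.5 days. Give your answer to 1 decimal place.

The next new moon completes the synodic month: 29.5 − 27 = 2.500 days.

2.5 days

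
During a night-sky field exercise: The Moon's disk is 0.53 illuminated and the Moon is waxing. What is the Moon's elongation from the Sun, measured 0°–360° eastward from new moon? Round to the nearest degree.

cos θ = 1 − 2f = -0.060, giving a principal value of 93.4°.
Waxing ⇒ before full, so θ = 93.4°.

93°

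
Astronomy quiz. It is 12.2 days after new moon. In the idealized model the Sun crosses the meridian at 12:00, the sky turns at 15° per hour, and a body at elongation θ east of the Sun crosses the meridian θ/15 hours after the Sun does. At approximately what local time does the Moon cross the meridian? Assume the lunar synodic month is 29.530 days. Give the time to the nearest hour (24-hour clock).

Elongation θ = 360° × 12.2/29.530 ≈ 148.7°.
At 15° of sky rotation per hour, 148.7° corresponds to a 9.92 h lag.
12:00 + 9.92 h ≈ 21:55 → 22:00 to the nearest hour.

22:00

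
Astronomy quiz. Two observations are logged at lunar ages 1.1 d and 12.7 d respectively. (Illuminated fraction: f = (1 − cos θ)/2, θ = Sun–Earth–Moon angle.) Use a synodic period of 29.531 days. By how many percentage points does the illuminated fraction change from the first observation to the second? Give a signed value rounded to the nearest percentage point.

+94 pp

First observation: θ = 360°·1.1/29.531 = 13.4°, so f = 0.014.
Second observation: θ = 154.8°, f = 0.952.
Δf = 0.952 − 0.014 = +0.939, i.e. +94 pp.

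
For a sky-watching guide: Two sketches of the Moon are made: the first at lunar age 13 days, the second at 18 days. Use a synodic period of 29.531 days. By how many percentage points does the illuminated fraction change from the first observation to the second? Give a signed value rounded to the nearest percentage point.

First observation: θ = 360°·13/29.531 = 158.5°, so f = 0.965.
Second observation: θ = 219.4°, f = 0.886.
Δf = 0.886 − 0.965 = -0.079, i.e. -8 pp.

-8 pp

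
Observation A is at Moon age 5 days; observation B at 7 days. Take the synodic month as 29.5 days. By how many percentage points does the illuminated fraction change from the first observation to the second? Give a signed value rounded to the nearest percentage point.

θ₁ = 360° × 5/29.5 = 61.0°, f₁ = (1 − cos θ₁)/2 = 0.258.
θ₂ = 360° × 7/29.5 = 85.4°, f₂ = (1 − cos θ₂)/2 = 0.460.
Change = f₂ − f₁ = +0.202 → +20 percentage points.

+20 percentage points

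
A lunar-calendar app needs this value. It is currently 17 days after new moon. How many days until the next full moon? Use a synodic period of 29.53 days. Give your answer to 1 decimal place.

Full moon occurs at elongation 180°, i.e. at age 29.53 × 180/360 = 14.765 d.
Already past this cycle's full moon; the next is at 14.765 + 29.53 = 44.295 d, so 44.295 − 17 = 27.295 days.

27.3 days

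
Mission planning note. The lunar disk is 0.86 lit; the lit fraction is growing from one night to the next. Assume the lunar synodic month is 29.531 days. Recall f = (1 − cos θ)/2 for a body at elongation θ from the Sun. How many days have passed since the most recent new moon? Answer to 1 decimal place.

Invert f = (1 − cos θ)/2 to get cos θ = 1 − 2(0.86) = -0.720, hence θ₀ = arccos -0.720 = 136.1°.
The Moon is waxing (0°–180°), so θ = 136.1° directly.
That fraction of the synodic month is 136.1/360 × 29.531 d ≈ 11.16 d.

11.2 days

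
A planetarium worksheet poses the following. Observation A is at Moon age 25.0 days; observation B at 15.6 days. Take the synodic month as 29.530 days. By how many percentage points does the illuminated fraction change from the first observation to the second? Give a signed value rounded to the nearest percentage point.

+78 pp

θ₁ = 360° × 25.0/29.530 = 304.8°, f₁ = (1 − cos θ₁)/2 = 0.215.
θ₂ = 360° × 15.6/29.530 = 190.2°, f₂ = (1 − cos θ₂)/2 = 0.992.
Change = f₂ − f₁ = +0.777 → +78 percentage points.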